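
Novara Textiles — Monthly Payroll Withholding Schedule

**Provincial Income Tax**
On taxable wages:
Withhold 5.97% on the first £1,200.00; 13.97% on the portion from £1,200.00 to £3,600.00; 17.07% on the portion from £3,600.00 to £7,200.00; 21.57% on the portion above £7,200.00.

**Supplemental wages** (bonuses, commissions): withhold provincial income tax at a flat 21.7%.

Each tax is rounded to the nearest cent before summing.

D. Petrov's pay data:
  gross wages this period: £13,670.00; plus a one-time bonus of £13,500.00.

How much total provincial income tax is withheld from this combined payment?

£5,346.52

Provincial Income Tax: taxable = £13,670.00
  £1,021.44 + 21.57% × (£13,670.00 − £7,200.00) = £1,021.44 + 21.57% × £6,470.00 = £2,417.02
Supplemental (21.7% flat on bonus): 21.7% × £13,500.00 = £2,929.50
Total provincial income tax: £2,417.02 + £2,929.50 = £5,346.52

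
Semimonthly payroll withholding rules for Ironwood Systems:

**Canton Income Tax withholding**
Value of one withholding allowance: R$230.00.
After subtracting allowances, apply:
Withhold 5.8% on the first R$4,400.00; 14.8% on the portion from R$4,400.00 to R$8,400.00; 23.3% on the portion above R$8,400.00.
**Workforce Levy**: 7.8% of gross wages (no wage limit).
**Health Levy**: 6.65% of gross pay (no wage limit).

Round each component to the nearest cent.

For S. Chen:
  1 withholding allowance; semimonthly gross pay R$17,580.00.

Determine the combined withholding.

Canton Income Tax: taxable = R$17,580.00 − 1×R$230.00 = R$17,350.00
  R$847.20 + 23.3% × (R$17,350.00 − R$8,400.00) = R$847.20 + 23.3% × R$8,950.00 = R$2,932.55
Workforce Levy: 7.8% × R$17,580.00 = R$1,371.24
Health Levy: 6.65% × R$17,580.00 = R$1,169.07
Total: R$2,932.55 + R$1,371.24 + R$1,169.07 = R$5,472.86

R$5,472.86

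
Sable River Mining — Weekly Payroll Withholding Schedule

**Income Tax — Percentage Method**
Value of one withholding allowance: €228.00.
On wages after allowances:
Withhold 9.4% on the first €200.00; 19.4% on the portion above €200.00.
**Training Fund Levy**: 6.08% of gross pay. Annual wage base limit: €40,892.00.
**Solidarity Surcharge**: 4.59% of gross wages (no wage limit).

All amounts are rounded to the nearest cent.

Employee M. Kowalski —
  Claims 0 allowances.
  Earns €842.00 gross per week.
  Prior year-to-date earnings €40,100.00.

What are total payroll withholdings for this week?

€230.15

Income Tax: taxable = €842.00
  €18.80 + 19.4% × (€842.00 − €200.00) = €18.80 + 19.4% × €642.00 = €143.35
Training Fund Levy: cap €40,892.00 − YTD €40,100.00 = €792.00 subject; 6.08% × €792.00 = €48.15
Solidarity Surcharge: 4.59% × €842.00 = €38.65
Total: €143.35 + €48.15 + €38.65 = €230.15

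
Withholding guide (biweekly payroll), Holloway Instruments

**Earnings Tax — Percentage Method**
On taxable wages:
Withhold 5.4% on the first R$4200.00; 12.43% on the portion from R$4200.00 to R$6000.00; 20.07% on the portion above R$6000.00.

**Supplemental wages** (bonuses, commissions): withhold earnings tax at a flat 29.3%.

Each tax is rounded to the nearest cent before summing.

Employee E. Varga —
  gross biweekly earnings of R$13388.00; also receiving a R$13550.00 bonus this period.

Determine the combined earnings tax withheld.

R$5903.46

Earnings Tax: taxable = R$13388.00
  R$450.54 + 20.07% × (R$13388.00 − R$6000.00) = R$450.54 + 20.07% × R$7388.00 = R$1933.31
Supplemental (29.3% flat on bonus): 29.3% × R$13550.00 = R$3970.15
Total earnings tax: R$1933.31 + R$3970.15 = R$5903.46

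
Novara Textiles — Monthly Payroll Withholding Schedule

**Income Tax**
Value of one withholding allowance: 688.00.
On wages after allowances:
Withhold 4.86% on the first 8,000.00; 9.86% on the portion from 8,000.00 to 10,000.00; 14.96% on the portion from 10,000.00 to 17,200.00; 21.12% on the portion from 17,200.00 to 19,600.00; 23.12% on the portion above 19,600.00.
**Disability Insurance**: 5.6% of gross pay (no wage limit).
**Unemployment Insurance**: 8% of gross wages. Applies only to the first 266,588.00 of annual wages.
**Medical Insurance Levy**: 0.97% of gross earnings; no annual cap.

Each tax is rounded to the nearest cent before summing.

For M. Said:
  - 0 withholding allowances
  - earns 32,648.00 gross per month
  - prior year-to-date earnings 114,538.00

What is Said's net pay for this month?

22,704.48

Income Tax: taxable = 32,648.00
  2,170.00 + 23.12% × (32,648.00 − 19,600.00) = 2,170.00 + 23.12% × 13,048.00 = 5,186.70
Disability Insurance: 5.6% × 32,648.00 = 1,828.29
Unemployment Insurance: 8% × 32,648.00 = 2,611.84
Medical Insurance Levy: 0.97% × 32,648.00 = 316.69
Total withheld: 5,186.70 + 1,828.29 + 2,611.84 + 316.69 = 9,943.52
Net pay: 32,648.00 − 9,943.52 = 22,704.48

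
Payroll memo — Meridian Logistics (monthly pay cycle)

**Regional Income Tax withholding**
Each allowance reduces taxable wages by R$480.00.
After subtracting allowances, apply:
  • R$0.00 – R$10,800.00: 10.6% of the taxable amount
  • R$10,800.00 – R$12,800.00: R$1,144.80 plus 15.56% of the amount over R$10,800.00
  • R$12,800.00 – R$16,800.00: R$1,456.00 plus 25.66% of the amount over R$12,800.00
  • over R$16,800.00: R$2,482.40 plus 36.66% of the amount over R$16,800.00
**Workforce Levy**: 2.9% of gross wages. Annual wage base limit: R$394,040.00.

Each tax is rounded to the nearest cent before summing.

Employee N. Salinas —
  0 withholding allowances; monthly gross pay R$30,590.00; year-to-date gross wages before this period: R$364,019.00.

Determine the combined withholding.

R$8,408.42

Regional Income Tax: taxable = R$30,590.00
  R$2,482.40 + 36.66% × (R$30,590.00 − R$16,800.00) = R$2,482.40 + 36.66% × R$13,790.00 = R$7,537.81
Workforce Levy: cap R$394,040.00 − YTD R$364,019.00 = R$30,021.00 subject; 2.9% × R$30,021.00 = R$870.61
Total: R$7,537.81 + R$870.61 = R$8,408.42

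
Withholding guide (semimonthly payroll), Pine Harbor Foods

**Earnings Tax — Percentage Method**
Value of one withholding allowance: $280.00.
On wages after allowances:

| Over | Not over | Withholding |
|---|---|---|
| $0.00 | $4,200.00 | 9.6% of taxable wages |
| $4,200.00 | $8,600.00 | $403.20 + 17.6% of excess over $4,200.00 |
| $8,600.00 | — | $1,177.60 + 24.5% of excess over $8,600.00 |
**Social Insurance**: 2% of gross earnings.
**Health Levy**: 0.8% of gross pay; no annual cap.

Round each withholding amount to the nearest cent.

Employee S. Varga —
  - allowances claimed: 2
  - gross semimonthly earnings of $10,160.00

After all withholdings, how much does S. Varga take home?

Earnings Tax: taxable = $10,160.00 − 2×$280.00 = $9,600.00
  $1,177.60 + 24.5% × ($9,600.00 − $8,600.00) = $1,177.60 + 24.5% × $1,000.00 = $1,422.60
Social Insurance: 2% × $10,160.00 = $203.20
Health Levy: 0.8% × $10,160.00 = $81.28
Total withheld: $1,422.60 + $203.20 + $81.28 = $1,707.08
Net pay: $10,160.00 − $1,707.08 = $8,452.92

$8,452.92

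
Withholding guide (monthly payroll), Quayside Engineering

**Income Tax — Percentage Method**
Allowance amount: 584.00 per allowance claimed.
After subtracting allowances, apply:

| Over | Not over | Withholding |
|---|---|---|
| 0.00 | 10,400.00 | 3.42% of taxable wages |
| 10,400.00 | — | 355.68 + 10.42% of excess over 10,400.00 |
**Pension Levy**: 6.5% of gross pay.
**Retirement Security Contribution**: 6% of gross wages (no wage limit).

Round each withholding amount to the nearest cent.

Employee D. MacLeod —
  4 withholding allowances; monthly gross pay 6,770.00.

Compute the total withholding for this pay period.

997.89

Income Tax: taxable = 6,770.00 − 4×584.00 = 4,434.00
  3.42% × 4,434.00 = 151.64
Pension Levy: 6.5% × 6,770.00 = 440.05
Retirement Security Contribution: 6% × 6,770.00 = 406.20
Total: 151.64 + 440.05 + 406.20 = 997.89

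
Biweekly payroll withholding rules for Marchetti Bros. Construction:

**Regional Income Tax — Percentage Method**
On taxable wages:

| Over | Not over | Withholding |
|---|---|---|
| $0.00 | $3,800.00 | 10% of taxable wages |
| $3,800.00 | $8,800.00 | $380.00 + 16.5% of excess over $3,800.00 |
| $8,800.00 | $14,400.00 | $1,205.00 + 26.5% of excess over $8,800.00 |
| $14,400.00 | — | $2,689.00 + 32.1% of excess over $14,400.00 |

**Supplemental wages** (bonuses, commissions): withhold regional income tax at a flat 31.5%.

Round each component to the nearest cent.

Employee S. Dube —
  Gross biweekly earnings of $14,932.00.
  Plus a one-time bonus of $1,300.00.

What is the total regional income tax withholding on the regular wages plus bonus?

$3,269.27

Regional Income Tax: taxable = $14,932.00
  $2,689.00 + 32.1% × ($14,932.00 − $14,400.00) = $2,689.00 + 32.1% × $532.00 = $2,859.77
Supplemental (31.5% flat on bonus): 31.5% × $1,300.00 = $409.50
Total regional income tax: $2,859.77 + $409.50 = $3,269.27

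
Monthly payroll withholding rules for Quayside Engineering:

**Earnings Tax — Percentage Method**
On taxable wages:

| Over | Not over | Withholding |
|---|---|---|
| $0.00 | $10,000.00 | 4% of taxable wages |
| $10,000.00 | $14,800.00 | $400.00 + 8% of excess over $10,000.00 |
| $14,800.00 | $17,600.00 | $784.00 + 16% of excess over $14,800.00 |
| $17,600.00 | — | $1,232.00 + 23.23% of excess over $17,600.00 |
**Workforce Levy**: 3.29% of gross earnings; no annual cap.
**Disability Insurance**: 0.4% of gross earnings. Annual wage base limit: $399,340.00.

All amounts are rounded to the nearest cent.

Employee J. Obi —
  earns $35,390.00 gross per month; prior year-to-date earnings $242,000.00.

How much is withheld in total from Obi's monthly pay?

Earnings Tax: taxable = $35,390.00
  $1,232.00 + 23.23% × ($35,390.00 − $17,600.00) = $1,232.00 + 23.23% × $17,790.00 = $5,364.62
Workforce Levy: 3.29% × $35,390.00 = $1,164.33
Disability Insurance: 0.4% × $35,390.00 = $141.56
Total: $5,364.62 + $1,164.33 + $141.56 = $6,670.51

$6,670.51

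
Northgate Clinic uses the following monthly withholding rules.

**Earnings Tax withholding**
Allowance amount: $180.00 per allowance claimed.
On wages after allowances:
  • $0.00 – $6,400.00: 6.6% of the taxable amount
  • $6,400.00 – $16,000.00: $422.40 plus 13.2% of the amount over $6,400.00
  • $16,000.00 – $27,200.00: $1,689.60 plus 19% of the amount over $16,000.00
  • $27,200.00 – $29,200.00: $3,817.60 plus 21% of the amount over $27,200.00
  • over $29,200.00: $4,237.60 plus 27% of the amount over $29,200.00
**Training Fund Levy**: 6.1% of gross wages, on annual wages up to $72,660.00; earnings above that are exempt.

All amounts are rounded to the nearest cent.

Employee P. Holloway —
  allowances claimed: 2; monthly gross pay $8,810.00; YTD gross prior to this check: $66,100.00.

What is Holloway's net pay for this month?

$7,716.84

Earnings Tax: taxable = $8,810.00 − 2×$180.00 = $8,450.00
  $422.40 + 13.2% × ($8,450.00 − $6,400.00) = $422.40 + 13.2% × $2,050.00 = $693.00
Training Fund Levy: cap $72,660.00 − YTD $66,100.00 = $6,560.00 subject; 6.1% × $6,560.00 = $400.16
Total withheld: $693.00 + $400.16 = $1,093.16
Net pay: $8,810.00 − $1,093.16 = $7,716.84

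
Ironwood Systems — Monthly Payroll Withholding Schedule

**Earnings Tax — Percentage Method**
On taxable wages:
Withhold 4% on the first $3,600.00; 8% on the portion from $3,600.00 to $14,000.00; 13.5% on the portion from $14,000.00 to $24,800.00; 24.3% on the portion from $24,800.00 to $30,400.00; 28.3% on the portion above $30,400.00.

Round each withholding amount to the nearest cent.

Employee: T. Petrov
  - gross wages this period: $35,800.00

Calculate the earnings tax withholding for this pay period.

Earnings Tax: taxable = $35,800.00
  $3,794.80 + 28.3% × ($35,800.00 − $30,400.00) = $3,794.80 + 28.3% × $5,400.00 = $5,323.00

$5,323.00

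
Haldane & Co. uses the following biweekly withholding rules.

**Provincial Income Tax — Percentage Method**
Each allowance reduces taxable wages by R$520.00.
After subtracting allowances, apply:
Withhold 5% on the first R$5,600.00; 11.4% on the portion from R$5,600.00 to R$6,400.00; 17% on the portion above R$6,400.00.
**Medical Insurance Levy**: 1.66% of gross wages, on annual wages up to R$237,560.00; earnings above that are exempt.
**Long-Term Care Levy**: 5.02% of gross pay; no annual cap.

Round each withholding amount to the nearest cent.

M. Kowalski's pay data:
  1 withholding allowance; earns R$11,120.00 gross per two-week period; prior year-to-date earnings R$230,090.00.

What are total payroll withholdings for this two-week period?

R$1,767.42

Provincial Income Tax: taxable = R$11,120.00 − 1×R$520.00 = R$10,600.00
  R$371.20 + 17% × (R$10,600.00 − R$6,400.00) = R$371.20 + 17% × R$4,200.00 = R$1,085.20
Medical Insurance Levy: cap R$237,560.00 − YTD R$230,090.00 = R$7,470.00 subject; 1.66% × R$7,470.00 = R$124.00
Long-Term Care Levy: 5.02% × R$11,120.00 = R$558.22
Total: R$1,085.20 + R$124.00 + R$558.22 = R$1,767.42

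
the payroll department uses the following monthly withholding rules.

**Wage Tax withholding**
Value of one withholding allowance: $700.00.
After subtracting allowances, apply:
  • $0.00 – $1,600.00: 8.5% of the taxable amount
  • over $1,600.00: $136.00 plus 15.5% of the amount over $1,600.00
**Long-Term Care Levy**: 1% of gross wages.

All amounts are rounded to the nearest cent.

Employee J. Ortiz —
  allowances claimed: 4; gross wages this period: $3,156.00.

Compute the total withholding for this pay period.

Wage Tax: taxable = $3,156.00 − 4×$700.00 = $356.00
  8.5% × $356.00 = $30.26
Long-Term Care Levy: 1% × $3,156.00 = $31.56
Total: $30.26 + $31.56 = $61.82

$61.82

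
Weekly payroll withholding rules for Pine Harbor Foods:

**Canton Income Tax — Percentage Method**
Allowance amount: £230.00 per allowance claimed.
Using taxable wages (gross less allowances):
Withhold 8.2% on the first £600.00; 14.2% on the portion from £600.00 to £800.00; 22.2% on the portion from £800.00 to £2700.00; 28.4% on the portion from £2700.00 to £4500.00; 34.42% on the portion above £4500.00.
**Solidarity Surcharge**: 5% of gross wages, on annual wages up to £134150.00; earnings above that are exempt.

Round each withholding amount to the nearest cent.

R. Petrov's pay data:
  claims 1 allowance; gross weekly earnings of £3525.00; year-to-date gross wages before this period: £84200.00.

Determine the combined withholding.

£844.63

Canton Income Tax: taxable = £3525.00 − 1×£230.00 = £3295.00
  £499.40 + 28.4% × (£3295.00 − £2700.00) = £499.40 + 28.4% × £595.00 = £668.38
Solidarity Surcharge: 5% × £3525.00 = £176.25
Total: £668.38 + £176.25 = £844.63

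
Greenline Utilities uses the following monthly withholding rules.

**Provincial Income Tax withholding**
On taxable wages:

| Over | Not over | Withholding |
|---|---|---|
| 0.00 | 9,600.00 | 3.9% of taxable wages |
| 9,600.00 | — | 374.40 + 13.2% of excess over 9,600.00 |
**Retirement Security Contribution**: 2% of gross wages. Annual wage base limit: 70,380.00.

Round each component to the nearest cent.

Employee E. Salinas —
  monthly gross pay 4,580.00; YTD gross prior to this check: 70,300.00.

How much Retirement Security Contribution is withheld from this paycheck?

1.60

Retirement Security Contribution: cap 70,380.00 − YTD 70,300.00 = 80.00 subject; 2% × 80.00 = 1.60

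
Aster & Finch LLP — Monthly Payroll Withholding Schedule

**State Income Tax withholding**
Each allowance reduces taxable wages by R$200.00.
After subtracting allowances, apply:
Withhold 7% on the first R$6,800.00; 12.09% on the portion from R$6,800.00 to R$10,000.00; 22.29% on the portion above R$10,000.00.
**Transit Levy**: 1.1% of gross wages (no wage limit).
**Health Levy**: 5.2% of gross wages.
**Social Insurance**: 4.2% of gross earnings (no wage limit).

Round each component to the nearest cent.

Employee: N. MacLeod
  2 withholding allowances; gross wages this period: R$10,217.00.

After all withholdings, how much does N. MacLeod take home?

R$8,303.46

State Income Tax: taxable = R$10,217.00 − 2×R$200.00 = R$9,817.00
  R$476.00 + 12.09% × (R$9,817.00 − R$6,800.00) = R$476.00 + 12.09% × R$3,017.00 = R$840.76
Transit Levy: 1.1% × R$10,217.00 = R$112.39
Health Levy: 5.2% × R$10,217.00 = R$531.28
Social Insurance: 4.2% × R$10,217.00 = R$429.11
Total withheld: R$840.76 + R$112.39 + R$531.28 + R$429.11 = R$1,913.54
Net pay: R$10,217.00 − R$1,913.54 = R$8,303.46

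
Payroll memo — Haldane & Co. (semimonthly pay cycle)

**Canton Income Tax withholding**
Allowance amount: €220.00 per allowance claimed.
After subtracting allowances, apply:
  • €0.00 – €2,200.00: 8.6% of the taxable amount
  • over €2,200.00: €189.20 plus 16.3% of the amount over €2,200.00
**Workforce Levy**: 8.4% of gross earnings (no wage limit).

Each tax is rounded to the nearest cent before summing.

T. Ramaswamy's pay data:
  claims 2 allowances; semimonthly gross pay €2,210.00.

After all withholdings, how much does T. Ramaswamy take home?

Canton Income Tax: taxable = €2,210.00 − 2×€220.00 = €1,770.00
  8.6% × €1,770.00 = €152.22
Workforce Levy: 8.4% × €2,210.00 = €185.64
Total withheld: €152.22 + €185.64 = €337.86
Net pay: €2,210.00 − €337.86 = €1,872.14

€1,872.14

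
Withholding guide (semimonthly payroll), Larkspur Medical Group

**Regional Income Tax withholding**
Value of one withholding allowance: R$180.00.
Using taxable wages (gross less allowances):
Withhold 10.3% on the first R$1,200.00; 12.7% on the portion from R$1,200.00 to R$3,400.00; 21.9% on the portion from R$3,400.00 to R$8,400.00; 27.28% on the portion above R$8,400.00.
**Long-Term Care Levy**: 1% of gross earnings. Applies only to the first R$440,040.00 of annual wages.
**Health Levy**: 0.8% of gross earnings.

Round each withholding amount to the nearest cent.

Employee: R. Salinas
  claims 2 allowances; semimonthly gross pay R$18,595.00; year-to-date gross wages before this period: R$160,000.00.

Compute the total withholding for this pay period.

R$4,515.70

Regional Income Tax: taxable = R$18,595.00 − 2×R$180.00 = R$18,235.00
  R$1,498.00 + 27.28% × (R$18,235.00 − R$8,400.00) = R$1,498.00 + 27.28% × R$9,835.00 = R$4,180.99
Long-Term Care Levy: 1% × R$18,595.00 = R$185.95
Health Levy: 0.8% × R$18,595.00 = R$148.76
Total: R$4,180.99 + R$185.95 + R$148.76 = R$4,515.70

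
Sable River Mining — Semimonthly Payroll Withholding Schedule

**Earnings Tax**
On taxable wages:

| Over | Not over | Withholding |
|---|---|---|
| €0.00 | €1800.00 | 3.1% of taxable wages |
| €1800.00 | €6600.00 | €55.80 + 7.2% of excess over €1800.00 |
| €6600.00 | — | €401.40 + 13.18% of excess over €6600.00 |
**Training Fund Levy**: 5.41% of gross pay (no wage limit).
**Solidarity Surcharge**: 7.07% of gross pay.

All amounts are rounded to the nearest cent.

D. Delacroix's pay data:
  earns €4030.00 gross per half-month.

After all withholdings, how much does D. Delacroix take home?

Earnings Tax: taxable = €4030.00
  €55.80 + 7.2% × (€4030.00 − €1800.00) = €55.80 + 7.2% × €2230.00 = €216.36
Training Fund Levy: 5.41% × €4030.00 = €218.02
Solidarity Surcharge: 7.07% × €4030.00 = €284.92
Total withheld: €216.36 + €218.02 + €284.92 = €719.30
Net pay: €4030.00 − €719.30 = €3310.70

€3310.70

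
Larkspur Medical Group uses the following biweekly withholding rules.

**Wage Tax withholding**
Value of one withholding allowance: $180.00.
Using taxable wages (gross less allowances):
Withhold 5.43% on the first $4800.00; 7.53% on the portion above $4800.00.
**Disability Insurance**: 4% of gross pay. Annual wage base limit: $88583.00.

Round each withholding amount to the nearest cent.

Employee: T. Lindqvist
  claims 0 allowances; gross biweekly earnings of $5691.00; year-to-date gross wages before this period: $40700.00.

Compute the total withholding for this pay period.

$555.37

Wage Tax: taxable = $5691.00
  $260.64 + 7.53% × ($5691.00 − $4800.00) = $260.64 + 7.53% × $891.00 = $327.73
Disability Insurance: 4% × $5691.00 = $227.64
Total: $327.73 + $227.64 = $555.37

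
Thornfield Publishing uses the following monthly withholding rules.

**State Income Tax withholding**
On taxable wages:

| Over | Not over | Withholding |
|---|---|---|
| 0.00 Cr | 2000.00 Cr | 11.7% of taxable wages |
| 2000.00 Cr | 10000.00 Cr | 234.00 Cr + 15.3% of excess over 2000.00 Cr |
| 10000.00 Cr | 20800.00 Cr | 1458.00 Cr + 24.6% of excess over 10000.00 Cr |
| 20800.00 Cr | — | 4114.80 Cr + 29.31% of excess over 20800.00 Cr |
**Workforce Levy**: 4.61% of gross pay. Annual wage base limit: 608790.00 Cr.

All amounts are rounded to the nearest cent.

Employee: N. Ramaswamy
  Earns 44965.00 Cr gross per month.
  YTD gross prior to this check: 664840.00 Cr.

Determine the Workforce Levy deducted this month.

Workforce Levy: YTD 664840.00 Cr ≥ cap 608790.00 Cr → 0.00 Cr

0.00 Cr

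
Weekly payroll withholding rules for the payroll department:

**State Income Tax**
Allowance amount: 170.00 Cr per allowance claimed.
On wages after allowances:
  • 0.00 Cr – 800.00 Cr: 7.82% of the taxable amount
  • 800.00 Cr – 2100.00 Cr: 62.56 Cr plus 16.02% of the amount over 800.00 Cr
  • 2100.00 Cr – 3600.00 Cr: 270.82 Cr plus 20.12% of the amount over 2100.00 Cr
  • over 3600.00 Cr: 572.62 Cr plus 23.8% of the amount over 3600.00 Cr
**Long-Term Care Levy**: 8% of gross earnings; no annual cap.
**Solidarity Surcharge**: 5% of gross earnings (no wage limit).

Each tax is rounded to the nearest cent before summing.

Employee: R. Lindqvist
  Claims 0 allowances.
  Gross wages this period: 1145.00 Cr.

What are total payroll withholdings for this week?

266.68 Cr

State Income Tax: taxable = 1145.00 Cr
  62.56 Cr + 16.02% × (1145.00 Cr − 800.00 Cr) = 62.56 Cr + 16.02% × 345.00 Cr = 117.83 Cr
Long-Term Care Levy: 8% × 1145.00 Cr = 91.60 Cr
Solidarity Surcharge: 5% × 1145.00 Cr = 57.25 Cr
Total: 117.83 Cr + 91.60 Cr + 57.25 Cr = 266.68 Cr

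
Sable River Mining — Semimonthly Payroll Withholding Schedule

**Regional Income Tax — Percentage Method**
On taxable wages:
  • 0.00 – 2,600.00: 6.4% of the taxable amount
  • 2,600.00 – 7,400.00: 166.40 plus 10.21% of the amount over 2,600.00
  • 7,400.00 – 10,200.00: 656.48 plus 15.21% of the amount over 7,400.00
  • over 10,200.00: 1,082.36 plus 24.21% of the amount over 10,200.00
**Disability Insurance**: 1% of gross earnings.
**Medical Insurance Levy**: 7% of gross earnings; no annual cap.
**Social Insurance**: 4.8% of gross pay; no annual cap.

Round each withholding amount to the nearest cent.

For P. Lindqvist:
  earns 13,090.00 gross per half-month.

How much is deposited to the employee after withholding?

Regional Income Tax: taxable = 13,090.00
  1,082.36 + 24.21% × (13,090.00 − 10,200.00) = 1,082.36 + 24.21% × 2,890.00 = 1,782.03
Disability Insurance: 1% × 13,090.00 = 130.90
Medical Insurance Levy: 7% × 13,090.00 = 916.30
Social Insurance: 4.8% × 13,090.00 = 628.32
Total withheld: 1,782.03 + 130.90 + 916.30 + 628.32 = 3,457.55
Net pay: 13,090.00 − 3,457.55 = 9,632.45

9,632.45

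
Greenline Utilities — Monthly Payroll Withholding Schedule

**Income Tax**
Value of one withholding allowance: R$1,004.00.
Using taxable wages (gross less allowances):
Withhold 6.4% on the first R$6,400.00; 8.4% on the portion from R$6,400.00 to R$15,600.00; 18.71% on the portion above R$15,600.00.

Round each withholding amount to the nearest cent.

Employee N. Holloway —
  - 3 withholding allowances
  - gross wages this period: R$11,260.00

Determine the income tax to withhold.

R$564.83

Income Tax: taxable = R$11,260.00 − 3×R$1,004.00 = R$8,248.00
  R$409.60 + 8.4% × (R$8,248.00 − R$6,400.00) = R$409.60 + 8.4% × R$1,848.00 = R$564.83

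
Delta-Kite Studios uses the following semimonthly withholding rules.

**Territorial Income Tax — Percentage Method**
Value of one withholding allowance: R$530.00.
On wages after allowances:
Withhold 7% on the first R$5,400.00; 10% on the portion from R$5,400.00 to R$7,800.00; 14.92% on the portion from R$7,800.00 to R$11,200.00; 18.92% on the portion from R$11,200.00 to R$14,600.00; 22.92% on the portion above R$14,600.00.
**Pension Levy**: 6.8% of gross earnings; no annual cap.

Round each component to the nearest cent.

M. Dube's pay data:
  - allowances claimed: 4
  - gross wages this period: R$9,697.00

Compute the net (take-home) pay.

Territorial Income Tax: taxable = R$9,697.00 − 4×R$530.00 = R$7,577.00
  R$378.00 + 10% × (R$7,577.00 − R$5,400.00) = R$378.00 + 10% × R$2,177.00 = R$595.70
Pension Levy: 6.8% × R$9,697.00 = R$659.40
Total withheld: R$595.70 + R$659.40 = R$1,255.10
Net pay: R$9,697.00 − R$1,255.10 = R$8,441.90

R$8,441.90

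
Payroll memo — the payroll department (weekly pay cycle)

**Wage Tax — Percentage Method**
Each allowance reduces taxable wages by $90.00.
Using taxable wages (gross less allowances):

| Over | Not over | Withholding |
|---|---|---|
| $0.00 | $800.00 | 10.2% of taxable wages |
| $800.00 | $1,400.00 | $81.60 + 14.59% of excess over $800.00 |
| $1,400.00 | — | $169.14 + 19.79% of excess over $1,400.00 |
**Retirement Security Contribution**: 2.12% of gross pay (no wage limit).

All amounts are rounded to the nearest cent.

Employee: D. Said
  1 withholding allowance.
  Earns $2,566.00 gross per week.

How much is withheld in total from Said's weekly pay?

Wage Tax: taxable = $2,566.00 − 1×$90.00 = $2,476.00
  $169.14 + 19.79% × ($2,476.00 − $1,400.00) = $169.14 + 19.79% × $1,076.00 = $382.08
Retirement Security Contribution: 2.12% × $2,566.00 = $54.40
Total: $382.08 + $54.40 = $436.48

$436.48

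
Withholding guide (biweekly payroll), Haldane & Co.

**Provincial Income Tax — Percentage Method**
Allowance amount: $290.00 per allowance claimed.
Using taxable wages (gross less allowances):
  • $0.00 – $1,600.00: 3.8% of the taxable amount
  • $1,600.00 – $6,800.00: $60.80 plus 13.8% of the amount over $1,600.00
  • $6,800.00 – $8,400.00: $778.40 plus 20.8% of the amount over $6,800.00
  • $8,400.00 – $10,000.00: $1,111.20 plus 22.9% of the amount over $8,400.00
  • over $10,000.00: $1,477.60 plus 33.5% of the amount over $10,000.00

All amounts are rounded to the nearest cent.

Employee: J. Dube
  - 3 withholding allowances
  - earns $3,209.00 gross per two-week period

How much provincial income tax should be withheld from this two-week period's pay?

$162.78

Provincial Income Tax: taxable = $3,209.00 − 3×$290.00 = $2,339.00
  $60.80 + 13.8% × ($2,339.00 − $1,600.00) = $60.80 + 13.8% × $739.00 = $162.78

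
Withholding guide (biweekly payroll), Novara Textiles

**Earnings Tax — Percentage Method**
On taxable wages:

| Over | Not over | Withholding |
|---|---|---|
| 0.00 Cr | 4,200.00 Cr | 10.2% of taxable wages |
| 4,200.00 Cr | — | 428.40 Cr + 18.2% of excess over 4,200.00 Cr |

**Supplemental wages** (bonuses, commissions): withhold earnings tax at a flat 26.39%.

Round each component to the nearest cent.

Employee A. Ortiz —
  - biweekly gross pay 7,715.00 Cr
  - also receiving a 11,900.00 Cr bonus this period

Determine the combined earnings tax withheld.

4,208.54 Cr

Earnings Tax: taxable = 7,715.00 Cr
  428.40 Cr + 18.2% × (7,715.00 Cr − 4,200.00 Cr) = 428.40 Cr + 18.2% × 3,515.00 Cr = 1,068.13 Cr
Supplemental (26.39% flat on bonus): 26.39% × 11,900.00 Cr = 3,140.41 Cr
Total earnings tax: 1,068.13 Cr + 3,140.41 Cr = 4,208.54 Cr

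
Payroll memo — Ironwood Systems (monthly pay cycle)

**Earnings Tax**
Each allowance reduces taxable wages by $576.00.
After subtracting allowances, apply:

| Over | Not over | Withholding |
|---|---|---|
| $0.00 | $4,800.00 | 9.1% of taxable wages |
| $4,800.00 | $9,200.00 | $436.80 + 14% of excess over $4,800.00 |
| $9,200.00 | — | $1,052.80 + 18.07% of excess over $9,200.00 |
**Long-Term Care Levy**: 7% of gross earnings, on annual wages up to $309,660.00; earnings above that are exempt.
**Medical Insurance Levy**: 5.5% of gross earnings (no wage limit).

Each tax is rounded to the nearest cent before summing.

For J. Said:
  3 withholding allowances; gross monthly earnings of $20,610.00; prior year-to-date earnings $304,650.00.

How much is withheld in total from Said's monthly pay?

Earnings Tax: taxable = $20,610.00 − 3×$576.00 = $18,882.00
  $1,052.80 + 18.07% × ($18,882.00 − $9,200.00) = $1,052.80 + 18.07% × $9,682.00 = $2,802.34
Long-Term Care Levy: cap $309,660.00 − YTD $304,650.00 = $5,010.00 subject; 7% × $5,010.00 = $350.70
Medical Insurance Levy: 5.5% × $20,610.00 = $1,133.55
Total: $2,802.34 + $350.70 + $1,133.55 = $4,286.59

$4,286.59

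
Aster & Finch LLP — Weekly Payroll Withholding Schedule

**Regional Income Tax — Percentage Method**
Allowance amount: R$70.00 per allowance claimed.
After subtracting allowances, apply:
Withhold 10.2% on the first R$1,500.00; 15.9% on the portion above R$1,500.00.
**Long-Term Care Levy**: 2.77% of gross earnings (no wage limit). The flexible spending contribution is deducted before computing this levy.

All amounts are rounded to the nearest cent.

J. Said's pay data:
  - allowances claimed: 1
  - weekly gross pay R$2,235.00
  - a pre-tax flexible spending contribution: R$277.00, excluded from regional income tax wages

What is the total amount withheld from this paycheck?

R$268.93

Regional Income Tax: taxable = R$2,235.00 − R$277.00 − 1×R$70.00 = R$1,888.00
  R$153.00 + 15.9% × (R$1,888.00 − R$1,500.00) = R$153.00 + 15.9% × R$388.00 = R$214.69
Long-Term Care Levy: 2.77% × R$1,958.00 = R$54.24
Total: R$214.69 + R$54.24 = R$268.93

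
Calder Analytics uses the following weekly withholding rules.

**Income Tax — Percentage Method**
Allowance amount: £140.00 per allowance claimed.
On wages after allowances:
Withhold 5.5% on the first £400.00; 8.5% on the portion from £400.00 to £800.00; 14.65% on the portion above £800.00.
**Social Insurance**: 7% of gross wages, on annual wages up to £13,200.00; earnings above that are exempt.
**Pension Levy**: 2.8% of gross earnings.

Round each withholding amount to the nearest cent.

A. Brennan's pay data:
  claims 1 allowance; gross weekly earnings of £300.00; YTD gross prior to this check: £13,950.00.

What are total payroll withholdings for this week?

£17.20

Income Tax: taxable = £300.00 − 1×£140.00 = £160.00
  5.5% × £160.00 = £8.80
Social Insurance: YTD £13,950.00 ≥ cap £13,200.00 → £0.00
Pension Levy: 2.8% × £300.00 = £8.40
Total: £8.80 + £0.00 + £8.40 = £17.20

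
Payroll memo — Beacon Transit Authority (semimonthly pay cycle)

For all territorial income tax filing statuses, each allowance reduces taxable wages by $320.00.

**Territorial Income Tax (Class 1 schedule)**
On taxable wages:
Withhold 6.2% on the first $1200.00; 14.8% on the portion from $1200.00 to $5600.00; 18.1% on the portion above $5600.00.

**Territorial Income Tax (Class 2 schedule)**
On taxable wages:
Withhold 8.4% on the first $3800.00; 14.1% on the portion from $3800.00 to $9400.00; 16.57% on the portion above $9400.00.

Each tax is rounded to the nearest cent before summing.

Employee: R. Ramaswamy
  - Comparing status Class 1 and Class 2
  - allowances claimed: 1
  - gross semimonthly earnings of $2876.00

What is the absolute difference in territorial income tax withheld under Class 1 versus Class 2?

$60.39

Territorial Income Tax (Class 1): taxable = $2876.00 − 1×$320.00 = $2556.00
  $74.40 + 14.8% × ($2556.00 − $1200.00) = $74.40 + 14.8% × $1356.00 = $275.09
Territorial Income Tax (Class 2): taxable = $2876.00 − 1×$320.00 = $2556.00
  8.4% × $2556.00 = $214.70
Difference: |$275.09 − $214.70| = $60.39 (higher under Class 1)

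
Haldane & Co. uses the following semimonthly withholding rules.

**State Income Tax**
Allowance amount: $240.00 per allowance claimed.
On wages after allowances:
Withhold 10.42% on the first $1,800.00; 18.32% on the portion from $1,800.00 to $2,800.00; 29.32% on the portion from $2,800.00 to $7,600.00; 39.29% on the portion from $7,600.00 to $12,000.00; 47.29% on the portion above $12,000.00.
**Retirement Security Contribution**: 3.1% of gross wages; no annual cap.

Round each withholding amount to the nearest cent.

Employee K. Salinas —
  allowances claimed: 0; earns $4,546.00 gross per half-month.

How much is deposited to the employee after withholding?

$3,522.38

State Income Tax: taxable = $4,546.00
  $370.76 + 29.32% × ($4,546.00 − $2,800.00) = $370.76 + 29.32% × $1,746.00 = $882.69
Retirement Security Contribution: 3.1% × $4,546.00 = $140.93
Total withheld: $882.69 + $140.93 = $1,023.62
Net pay: $4,546.00 − $1,023.62 = $3,522.38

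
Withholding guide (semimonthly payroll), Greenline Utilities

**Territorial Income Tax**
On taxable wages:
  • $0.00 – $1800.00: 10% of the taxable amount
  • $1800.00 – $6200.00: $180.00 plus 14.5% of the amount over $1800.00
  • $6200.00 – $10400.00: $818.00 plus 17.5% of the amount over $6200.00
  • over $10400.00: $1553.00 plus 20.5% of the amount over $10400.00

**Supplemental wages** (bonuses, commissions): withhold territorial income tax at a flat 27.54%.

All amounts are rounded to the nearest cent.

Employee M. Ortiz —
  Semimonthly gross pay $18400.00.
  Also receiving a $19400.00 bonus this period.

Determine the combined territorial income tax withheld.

$8535.76

Territorial Income Tax: taxable = $18400.00
  $1553.00 + 20.5% × ($18400.00 − $10400.00) = $1553.00 + 20.5% × $8000.00 = $3193.00
Supplemental (27.54% flat on bonus): 27.54% × $19400.00 = $5342.76
Total territorial income tax: $3193.00 + $5342.76 = $8535.76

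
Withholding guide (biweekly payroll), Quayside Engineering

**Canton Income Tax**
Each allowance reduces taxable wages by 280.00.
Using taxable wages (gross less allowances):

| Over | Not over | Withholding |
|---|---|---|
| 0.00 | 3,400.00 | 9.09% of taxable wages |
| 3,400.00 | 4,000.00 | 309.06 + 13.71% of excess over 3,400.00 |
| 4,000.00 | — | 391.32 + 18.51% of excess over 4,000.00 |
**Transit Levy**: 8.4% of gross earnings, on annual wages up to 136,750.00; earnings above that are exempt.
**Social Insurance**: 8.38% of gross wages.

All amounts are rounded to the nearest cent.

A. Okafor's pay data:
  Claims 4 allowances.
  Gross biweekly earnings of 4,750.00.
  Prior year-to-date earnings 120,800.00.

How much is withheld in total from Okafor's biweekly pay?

1,137.64

Canton Income Tax: taxable = 4,750.00 − 4×280.00 = 3,630.00
  309.06 + 13.71% × (3,630.00 − 3,400.00) = 309.06 + 13.71% × 230.00 = 340.59
Transit Levy: 8.4% × 4,750.00 = 399.00
Social Insurance: 8.38% × 4,750.00 = 398.05
Total: 340.59 + 399.00 + 398.05 = 1,137.64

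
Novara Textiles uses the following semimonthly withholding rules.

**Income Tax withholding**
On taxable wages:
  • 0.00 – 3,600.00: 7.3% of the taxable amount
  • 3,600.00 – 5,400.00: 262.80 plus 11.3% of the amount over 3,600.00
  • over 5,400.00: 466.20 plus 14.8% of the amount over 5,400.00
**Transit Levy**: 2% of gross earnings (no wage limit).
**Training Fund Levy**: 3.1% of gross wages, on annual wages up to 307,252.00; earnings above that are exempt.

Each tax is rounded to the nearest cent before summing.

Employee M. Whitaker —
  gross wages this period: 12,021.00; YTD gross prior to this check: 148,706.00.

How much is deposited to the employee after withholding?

9,961.82

Income Tax: taxable = 12,021.00
  466.20 + 14.8% × (12,021.00 − 5,400.00) = 466.20 + 14.8% × 6,621.00 = 1,446.11
Transit Levy: 2% × 12,021.00 = 240.42
Training Fund Levy: 3.1% × 12,021.00 = 372.65
Total withheld: 1,446.11 + 240.42 + 372.65 = 2,059.18
Net pay: 12,021.00 − 2,059.18 = 9,961.82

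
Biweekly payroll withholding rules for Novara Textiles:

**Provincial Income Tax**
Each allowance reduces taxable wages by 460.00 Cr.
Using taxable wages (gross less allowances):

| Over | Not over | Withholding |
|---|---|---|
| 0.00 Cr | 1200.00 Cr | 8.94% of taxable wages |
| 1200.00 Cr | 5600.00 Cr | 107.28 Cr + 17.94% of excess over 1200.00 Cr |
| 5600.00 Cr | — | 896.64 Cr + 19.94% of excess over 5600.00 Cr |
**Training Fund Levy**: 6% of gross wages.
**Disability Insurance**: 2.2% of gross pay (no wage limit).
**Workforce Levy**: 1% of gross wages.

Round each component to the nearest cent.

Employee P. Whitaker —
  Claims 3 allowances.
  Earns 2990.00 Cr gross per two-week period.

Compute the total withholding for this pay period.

455.91 Cr

Provincial Income Tax: taxable = 2990.00 Cr − 3×460.00 Cr = 1610.00 Cr
  107.28 Cr + 17.94% × (1610.00 Cr − 1200.00 Cr) = 107.28 Cr + 17.94% × 410.00 Cr = 180.83 Cr
Training Fund Levy: 6% × 2990.00 Cr = 179.40 Cr
Disability Insurance: 2.2% × 2990.00 Cr = 65.78 Cr
Workforce Levy: 1% × 2990.00 Cr = 29.90 Cr
Total: 180.83 Cr + 179.40 Cr + 65.78 Cr + 29.90 Cr = 455.91 Cr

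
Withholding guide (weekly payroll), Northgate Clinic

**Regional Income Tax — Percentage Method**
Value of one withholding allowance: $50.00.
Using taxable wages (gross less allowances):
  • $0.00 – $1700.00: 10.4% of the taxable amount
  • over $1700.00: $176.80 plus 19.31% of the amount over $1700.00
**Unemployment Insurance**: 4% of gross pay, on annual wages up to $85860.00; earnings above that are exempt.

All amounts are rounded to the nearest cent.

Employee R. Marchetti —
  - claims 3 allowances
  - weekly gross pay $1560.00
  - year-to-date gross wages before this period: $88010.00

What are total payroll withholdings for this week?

$146.64

Regional Income Tax: taxable = $1560.00 − 3×$50.00 = $1410.00
  10.4% × $1410.00 = $146.64
Unemployment Insurance: YTD $88010.00 ≥ cap $85860.00 → $0.00
Total: $146.64 + $0.00 = $146.64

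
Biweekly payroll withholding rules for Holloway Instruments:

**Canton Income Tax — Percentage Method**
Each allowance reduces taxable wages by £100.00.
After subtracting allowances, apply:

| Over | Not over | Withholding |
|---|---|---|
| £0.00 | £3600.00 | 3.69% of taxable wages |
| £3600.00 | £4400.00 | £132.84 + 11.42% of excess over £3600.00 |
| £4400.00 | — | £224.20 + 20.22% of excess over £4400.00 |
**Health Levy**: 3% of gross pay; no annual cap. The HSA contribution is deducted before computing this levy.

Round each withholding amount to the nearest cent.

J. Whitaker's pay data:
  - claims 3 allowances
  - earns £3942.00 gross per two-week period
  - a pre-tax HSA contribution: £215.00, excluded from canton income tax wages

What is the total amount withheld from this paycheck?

£238.27

Canton Income Tax: taxable = £3942.00 − £215.00 − 3×£100.00 = £3427.00
  3.69% × £3427.00 = £126.46
Health Levy: 3% × £3727.00 = £111.81
Total: £126.46 + £111.81 = £238.27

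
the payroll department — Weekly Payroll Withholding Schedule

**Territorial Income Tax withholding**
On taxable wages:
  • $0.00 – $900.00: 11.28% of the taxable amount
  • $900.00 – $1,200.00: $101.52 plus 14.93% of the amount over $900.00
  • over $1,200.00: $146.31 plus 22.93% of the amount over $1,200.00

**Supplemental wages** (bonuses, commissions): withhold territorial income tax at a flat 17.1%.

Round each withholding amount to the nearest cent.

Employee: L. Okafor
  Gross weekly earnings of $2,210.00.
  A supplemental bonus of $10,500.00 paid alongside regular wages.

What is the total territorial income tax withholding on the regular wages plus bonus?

$2,173.40

Territorial Income Tax: taxable = $2,210.00
  $146.31 + 22.93% × ($2,210.00 − $1,200.00) = $146.31 + 22.93% × $1,010.00 = $377.90
Supplemental (17.1% flat on bonus): 17.1% × $10,500.00 = $1,795.50
Total territorial income tax: $377.90 + $1,795.50 = $2,173.40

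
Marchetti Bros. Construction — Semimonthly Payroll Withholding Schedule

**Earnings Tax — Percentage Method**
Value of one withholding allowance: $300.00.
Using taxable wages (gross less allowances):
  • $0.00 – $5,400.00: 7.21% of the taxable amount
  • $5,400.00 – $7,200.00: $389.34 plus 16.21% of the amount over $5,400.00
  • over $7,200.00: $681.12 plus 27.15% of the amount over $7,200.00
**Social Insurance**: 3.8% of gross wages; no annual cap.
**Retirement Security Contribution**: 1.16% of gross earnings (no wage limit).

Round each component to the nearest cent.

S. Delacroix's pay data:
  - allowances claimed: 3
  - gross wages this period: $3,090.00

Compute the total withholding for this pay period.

$311.16

Earnings Tax: taxable = $3,090.00 − 3×$300.00 = $2,190.00
  7.21% × $2,190.00 = $157.90
Social Insurance: 3.8% × $3,090.00 = $117.42
Retirement Security Contribution: 1.16% × $3,090.00 = $35.84
Total: $157.90 + $117.42 + $35.84 = $311.16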